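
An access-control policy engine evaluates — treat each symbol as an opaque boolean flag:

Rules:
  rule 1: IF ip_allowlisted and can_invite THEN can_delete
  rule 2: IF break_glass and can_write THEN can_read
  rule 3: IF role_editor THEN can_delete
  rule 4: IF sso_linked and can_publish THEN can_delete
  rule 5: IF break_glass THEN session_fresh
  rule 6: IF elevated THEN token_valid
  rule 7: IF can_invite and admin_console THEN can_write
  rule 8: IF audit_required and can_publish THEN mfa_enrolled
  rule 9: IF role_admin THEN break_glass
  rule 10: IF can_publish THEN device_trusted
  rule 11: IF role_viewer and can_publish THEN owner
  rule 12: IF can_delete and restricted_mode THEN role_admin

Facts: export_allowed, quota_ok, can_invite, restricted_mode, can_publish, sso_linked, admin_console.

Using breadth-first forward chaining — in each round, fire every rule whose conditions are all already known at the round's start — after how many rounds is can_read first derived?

Round 1: rule 4 [IF sso_linked and can_publish THEN can_delete]; rule 7 [IF can_invite and admin_console THEN can_write]; rule 10 [IF can_publish THEN device_trusted]. Adds can_delete, can_write, device_trusted.
Round 2: rule 12 [IF can_delete and restricted_mode THEN role_admin]. Adds role_admin.
Round 3: rule 9 [IF role_admin THEN break_glass]. Adds break_glass.
Round 4: rule 2 [IF break_glass and can_write THEN can_read]; rule 5 [IF break_glass THEN session_fresh]. Adds can_read, session_fresh.
can_read first appears in round 4.

4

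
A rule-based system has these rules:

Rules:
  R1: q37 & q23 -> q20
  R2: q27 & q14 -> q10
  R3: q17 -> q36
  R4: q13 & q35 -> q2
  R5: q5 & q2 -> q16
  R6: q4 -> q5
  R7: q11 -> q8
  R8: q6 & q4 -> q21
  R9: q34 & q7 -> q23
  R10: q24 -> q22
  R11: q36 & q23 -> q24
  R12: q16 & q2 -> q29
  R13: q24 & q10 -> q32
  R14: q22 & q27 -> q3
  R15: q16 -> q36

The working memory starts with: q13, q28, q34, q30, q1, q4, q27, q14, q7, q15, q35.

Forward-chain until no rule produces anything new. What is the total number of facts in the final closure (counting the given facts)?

22

Round 1: R2 [q27 & q14 -> q10]; R4 [q13 & q35 -> q2]; R6 [q4 -> q5]; R9 [q34 & q7 -> q23]. Adds q10, q2, q5, q23.
Round 2: R5 [q5 & q2 -> q16]. Adds q16.
Round 3: R12 [q16 & q2 -> q29]; R15 [q16 -> q36]. Adds q29, q36.
Round 4: R11 [q36 & q23 -> q24]. Adds q24.
Round 5: R10 [q24 -> q22]; R13 [q24 & q10 -> q32]. Adds q22, q32.
Round 6: R14 [q22 & q27 -> q3]. Adds q3.
Closure: {q1, q10, q13, q14, q15, q16, q2, q22, q23, q24, q27, q28, q29, q3, q30, q32, q34, q35, q36, q4, q5, q7} — 22 facts.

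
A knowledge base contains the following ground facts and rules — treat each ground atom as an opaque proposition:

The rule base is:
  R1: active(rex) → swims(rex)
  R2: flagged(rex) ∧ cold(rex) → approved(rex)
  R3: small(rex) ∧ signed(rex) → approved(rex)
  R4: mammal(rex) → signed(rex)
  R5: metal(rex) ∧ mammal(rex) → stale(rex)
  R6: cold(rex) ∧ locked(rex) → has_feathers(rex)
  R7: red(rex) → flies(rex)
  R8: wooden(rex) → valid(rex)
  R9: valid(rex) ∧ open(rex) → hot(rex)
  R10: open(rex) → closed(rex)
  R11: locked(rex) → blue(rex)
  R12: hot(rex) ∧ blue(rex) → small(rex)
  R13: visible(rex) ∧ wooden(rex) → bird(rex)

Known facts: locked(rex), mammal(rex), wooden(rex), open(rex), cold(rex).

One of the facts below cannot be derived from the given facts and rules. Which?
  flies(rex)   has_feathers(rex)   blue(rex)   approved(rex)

flies(rex)

Round 1: R4 [mammal(rex) → signed(rex)]; R6 [cold(rex) ∧ locked(rex) → has_feathers(rex)]; R8 [wooden(rex) → valid(rex)]; R10 [open(rex) → closed(rex)]; R11 [locked(rex) → blue(rex)]. New: signed(rex), has_feathers(rex), valid(rex), closed(rex), blue(rex).
Round 2: R9 [valid(rex) ∧ open(rex) → hot(rex)]. New: hot(rex).
Round 3: R12 [hot(rex) ∧ blue(rex) → small(rex)]. New: small(rex).
Round 4: R3 [small(rex) ∧ signed(rex) → approved(rex)]. New: approved(rex).
Derived: approved(rex) (round 4), has_feathers(rex) (round 1), blue(rex) (round 1). flies(rex) never appears in any round.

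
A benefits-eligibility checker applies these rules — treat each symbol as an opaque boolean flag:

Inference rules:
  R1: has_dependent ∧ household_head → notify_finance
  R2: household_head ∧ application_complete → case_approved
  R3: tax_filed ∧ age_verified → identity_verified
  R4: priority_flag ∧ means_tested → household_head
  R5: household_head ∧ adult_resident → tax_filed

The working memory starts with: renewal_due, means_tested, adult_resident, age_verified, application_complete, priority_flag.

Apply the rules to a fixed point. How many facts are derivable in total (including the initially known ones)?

Round 1: R4 [priority_flag ∧ means_tested → household_head]. New: household_head.
Round 2: R2 [household_head ∧ application_complete → case_approved]; R5 [household_head ∧ adult_resident → tax_filed]. New: case_approved, tax_filed.
Round 3: R3 [tax_filed ∧ age_verified → identity_verified]. New: identity_verified.
Closure: {adult_resident, age_verified, application_complete, case_approved, household_head, identity_verified, means_tested, priority_flag, renewal_due, tax_filed} — 10 facts.

10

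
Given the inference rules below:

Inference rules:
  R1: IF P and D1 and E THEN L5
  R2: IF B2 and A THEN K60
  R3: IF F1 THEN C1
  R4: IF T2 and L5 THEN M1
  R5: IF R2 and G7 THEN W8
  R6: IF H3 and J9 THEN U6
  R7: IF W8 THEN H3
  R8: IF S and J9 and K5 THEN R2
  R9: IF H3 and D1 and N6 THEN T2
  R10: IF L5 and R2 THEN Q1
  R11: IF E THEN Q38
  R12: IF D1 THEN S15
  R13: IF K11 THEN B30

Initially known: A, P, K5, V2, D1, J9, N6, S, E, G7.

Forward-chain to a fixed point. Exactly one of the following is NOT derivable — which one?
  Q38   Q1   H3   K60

Round 1: R1 [IF P and D1 and E THEN L5]; R8 [IF S and J9 and K5 THEN R2]; R11 [IF E THEN Q38]; R12 [IF D1 THEN S15]. Adds L5, R2, Q38, S15.
Round 2: R5 [IF R2 and G7 THEN W8]; R10 [IF L5 and R2 THEN Q1]. Adds W8, Q1.
Round 3: R7 [IF W8 THEN H3]. Adds H3.
Round 4: R6 [IF H3 and J9 THEN U6]; R9 [IF H3 and D1 and N6 THEN T2]. Adds U6, T2.
Round 5: R4 [IF T2 and L5 THEN M1]. Adds M1.
Derived: Q38 (round 1), H3 (round 3), Q1 (round 2). K60 never appears in any round.

K60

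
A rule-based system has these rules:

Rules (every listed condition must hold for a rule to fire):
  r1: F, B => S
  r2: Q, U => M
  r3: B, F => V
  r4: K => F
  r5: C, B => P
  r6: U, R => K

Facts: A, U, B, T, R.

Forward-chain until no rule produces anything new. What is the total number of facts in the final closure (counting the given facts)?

9

Round 1: r6 [U, R => K]. Adds K.
Round 2: r4 [K => F]. Adds F.
Round 3: r1 [F, B => S]; r3 [B, F => V]. Adds S, V.
Closure: {A, B, F, K, R, S, T, U, V} — 9 facts.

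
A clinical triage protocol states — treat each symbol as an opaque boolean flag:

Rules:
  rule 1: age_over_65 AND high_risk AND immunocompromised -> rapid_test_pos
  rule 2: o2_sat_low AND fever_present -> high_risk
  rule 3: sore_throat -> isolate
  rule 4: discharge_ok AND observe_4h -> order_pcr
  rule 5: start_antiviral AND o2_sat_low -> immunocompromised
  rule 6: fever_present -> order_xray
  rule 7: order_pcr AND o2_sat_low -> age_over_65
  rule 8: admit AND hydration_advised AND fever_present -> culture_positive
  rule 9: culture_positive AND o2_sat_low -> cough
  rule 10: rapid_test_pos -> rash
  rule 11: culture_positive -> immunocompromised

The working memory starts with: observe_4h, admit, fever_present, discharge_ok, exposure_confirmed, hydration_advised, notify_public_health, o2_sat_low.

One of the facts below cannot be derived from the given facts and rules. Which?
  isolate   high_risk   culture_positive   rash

[1] rule 2 [o2_sat_low AND fever_present -> high_risk]; rule 4 [discharge_ok AND observe_4h -> order_pcr]; rule 6 [fever_present -> order_xray]; rule 8 [admit AND hydration_advised AND fever_present -> culture_positive]. ⇒ new: high_risk, order_pcr, order_xray, culture_positive.
[2] rule 7 [order_pcr AND o2_sat_low -> age_over_65]; rule 9 [culture_positive AND o2_sat_low -> cough]; rule 11 [culture_positive -> immunocompromised]. ⇒ new: age_over_65, cough, immunocompromised.
[3] rule 1 [age_over_65 AND high_risk AND immunocompromised -> rapid_test_pos]. ⇒ new: rapid_test_pos.
[4] rule 10 [rapid_test_pos -> rash]. ⇒ new: rash.
Derived: rash (round 4), culture_positive (round 1), high_risk (round 1). isolate never appears in any round.

isolate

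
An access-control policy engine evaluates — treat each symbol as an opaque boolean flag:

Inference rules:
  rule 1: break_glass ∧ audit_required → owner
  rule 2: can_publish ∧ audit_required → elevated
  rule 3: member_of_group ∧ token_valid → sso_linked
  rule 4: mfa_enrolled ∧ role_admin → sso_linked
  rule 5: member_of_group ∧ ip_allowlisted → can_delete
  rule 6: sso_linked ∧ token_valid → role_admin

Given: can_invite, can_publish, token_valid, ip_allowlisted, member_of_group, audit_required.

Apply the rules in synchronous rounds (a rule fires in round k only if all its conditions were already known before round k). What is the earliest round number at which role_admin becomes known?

2

Round 1 fires rule 2, rule 3, rule 5, giving elevated, sso_linked, can_delete.
Round 2 fires rule 6, giving role_admin.
role_admin first appears in round 2.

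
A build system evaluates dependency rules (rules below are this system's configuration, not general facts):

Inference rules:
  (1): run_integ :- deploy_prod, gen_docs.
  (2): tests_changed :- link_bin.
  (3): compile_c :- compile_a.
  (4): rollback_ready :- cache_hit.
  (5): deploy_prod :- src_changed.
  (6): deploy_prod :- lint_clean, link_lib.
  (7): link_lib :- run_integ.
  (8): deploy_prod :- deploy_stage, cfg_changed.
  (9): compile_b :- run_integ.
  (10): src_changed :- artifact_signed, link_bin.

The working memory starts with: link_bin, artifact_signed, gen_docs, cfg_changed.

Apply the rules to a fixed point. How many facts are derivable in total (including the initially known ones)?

Round 1 fires (2), (10), giving tests_changed, src_changed.
Round 2 fires (5), giving deploy_prod.
Round 3 fires (1), giving run_integ.
Round 4 fires (7), (9), giving link_lib, compile_b.
Closure: {artifact_signed, cfg_changed, compile_b, deploy_prod, gen_docs, link_bin, link_lib, run_integ, src_changed, tests_changed} — 10 facts.

10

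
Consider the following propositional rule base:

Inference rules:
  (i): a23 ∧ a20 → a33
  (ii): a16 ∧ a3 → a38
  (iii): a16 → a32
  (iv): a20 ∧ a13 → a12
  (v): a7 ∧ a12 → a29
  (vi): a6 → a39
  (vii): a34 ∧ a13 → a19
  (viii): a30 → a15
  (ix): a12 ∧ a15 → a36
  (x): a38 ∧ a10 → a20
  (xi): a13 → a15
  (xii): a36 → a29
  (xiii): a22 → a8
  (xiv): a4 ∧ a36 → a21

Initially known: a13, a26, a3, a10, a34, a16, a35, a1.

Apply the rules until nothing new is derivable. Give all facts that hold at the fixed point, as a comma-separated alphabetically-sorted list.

Round 1 — (ii), (iii), (vii), (xi), derive a38, a32, a19, a15.
Round 2 — (x), derive a20.
Round 3 — (iv), derive a12.
Round 4 — (ix), derive a36.
Round 5 — (xii), derive a29.

a1, a10, a12, a13, a15, a16, a19, a20, a26, a29, a3, a32, a34, a35, a36, a38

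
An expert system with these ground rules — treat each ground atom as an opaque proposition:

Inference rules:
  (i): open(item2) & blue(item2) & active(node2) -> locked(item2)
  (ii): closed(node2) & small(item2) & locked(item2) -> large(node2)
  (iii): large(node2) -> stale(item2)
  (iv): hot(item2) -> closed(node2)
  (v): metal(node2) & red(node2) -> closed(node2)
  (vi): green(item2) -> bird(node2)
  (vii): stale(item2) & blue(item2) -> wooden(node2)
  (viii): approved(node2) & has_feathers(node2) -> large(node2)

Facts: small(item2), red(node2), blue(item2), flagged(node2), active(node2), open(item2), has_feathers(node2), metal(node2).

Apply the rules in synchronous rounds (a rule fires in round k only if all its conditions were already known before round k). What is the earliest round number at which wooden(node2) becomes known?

Round 1: (i) [open(item2) & blue(item2) & active(node2) -> locked(item2)]; (v) [metal(node2) & red(node2) -> closed(node2)]. New: locked(item2), closed(node2).
Round 2: (ii) [closed(node2) & small(item2) & locked(item2) -> large(node2)]. New: large(node2).
Round 3: (iii) [large(node2) -> stale(item2)]. New: stale(item2).
Round 4: (vii) [stale(item2) & blue(item2) -> wooden(node2)]. New: wooden(node2).
wooden(node2) first appears in round 4.

4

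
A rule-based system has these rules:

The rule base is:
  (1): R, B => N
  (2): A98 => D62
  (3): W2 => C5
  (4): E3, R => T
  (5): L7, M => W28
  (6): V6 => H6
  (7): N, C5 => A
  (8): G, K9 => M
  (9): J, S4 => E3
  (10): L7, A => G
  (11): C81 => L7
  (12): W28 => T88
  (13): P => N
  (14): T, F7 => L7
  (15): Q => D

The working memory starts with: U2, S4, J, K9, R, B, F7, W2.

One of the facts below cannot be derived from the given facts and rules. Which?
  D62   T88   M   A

D62

Round 1 — (1), (3), (9), derive N, C5, E3.
Round 2 — (4), (7), derive T, A.
Round 3 — (14), derive L7.
Round 4 — (10), derive G.
Round 5 — (8), derive M.
Round 6 — (5), derive W28.
Round 7 — (12), derive T88.
Derived: A (round 2), M (round 5), T88 (round 7). D62 never appears in any round.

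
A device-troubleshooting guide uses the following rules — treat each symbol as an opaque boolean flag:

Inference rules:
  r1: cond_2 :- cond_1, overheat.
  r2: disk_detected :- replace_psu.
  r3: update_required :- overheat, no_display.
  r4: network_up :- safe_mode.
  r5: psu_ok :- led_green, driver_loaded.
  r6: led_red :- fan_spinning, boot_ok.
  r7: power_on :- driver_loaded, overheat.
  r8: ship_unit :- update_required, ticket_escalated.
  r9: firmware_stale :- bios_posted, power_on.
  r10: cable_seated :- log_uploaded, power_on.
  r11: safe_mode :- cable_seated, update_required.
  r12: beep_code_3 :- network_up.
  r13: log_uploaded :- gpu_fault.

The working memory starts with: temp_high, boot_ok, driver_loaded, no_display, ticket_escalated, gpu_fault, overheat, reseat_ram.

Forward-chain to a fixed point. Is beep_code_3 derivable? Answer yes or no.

[1] r3 [update_required :- overheat, no_display.]; r7 [power_on :- driver_loaded, overheat.]; r13 [log_uploaded :- gpu_fault.]. ⇒ new: update_required, power_on, log_uploaded.
[2] r8 [ship_unit :- update_required, ticket_escalated.]; r10 [cable_seated :- log_uploaded, power_on.]. ⇒ new: ship_unit, cable_seated.
[3] r11 [safe_mode :- cable_seated, update_required.]. ⇒ new: safe_mode.
[4] r4 [network_up :- safe_mode.]. ⇒ new: network_up.
[5] r12 [beep_code_3 :- network_up.]. ⇒ new: beep_code_3.
beep_code_3 appears in round 5, so it is derivable.

yes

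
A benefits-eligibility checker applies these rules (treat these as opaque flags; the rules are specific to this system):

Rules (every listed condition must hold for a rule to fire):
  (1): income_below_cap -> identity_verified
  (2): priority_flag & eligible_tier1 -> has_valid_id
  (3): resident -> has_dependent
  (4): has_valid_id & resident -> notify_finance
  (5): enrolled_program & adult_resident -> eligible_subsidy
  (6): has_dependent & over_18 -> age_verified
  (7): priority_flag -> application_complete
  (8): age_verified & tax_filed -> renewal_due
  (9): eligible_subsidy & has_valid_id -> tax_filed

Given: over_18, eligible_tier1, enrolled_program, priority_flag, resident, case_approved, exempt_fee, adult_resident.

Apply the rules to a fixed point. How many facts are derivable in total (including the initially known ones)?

[1] (2) [priority_flag & eligible_tier1 -> has_valid_id]; (3) [resident -> has_dependent]; (5) [enrolled_program & adult_resident -> eligible_subsidy]; (7) [priority_flag -> application_complete]. ⇒ new: has_valid_id, has_dependent, eligible_subsidy, application_complete.
[2] (4) [has_valid_id & resident -> notify_finance]; (6) [has_dependent & over_18 -> age_verified]; (9) [eligible_subsidy & has_valid_id -> tax_filed]. ⇒ new: notify_finance, age_verified, tax_filed.
[3] (8) [age_verified & tax_filed -> renewal_due]. ⇒ new: renewal_due.
Closure: {adult_resident, age_verified, application_complete, case_approved, eligible_subsidy, eligible_tier1, enrolled_program, exempt_fee, has_dependent, has_valid_id, notify_finance, over_18, priority_flag, renewal_due, resident, tax_filed} — 16 facts.

16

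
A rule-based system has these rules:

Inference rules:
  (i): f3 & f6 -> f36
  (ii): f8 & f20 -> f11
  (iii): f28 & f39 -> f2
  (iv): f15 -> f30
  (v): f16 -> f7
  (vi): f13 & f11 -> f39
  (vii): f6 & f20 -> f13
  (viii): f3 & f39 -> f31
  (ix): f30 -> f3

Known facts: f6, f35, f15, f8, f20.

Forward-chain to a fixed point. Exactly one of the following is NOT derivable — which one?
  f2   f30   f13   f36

Round 1 fires (ii), (iv), (vii), giving f11, f30, f13.
Round 2 fires (vi), (ix), giving f39, f3.
Round 3 fires (i), (viii), giving f36, f31.
Derived: f30 (round 1), f13 (round 1), f36 (round 3). f2 never appears in any round.

f2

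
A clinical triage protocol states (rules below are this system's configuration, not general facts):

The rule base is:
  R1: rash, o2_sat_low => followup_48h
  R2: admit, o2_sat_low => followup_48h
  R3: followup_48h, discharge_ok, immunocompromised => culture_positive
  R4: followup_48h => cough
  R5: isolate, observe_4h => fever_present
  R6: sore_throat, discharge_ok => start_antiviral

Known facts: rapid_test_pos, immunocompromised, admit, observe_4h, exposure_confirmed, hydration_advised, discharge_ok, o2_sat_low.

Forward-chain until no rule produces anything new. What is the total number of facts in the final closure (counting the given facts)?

Round 1: R2 [admit, o2_sat_low => followup_48h]. Adds followup_48h.
Round 2: R3 [followup_48h, discharge_ok, immunocompromised => culture_positive]; R4 [followup_48h => cough]. Adds culture_positive, cough.
Closure: {admit, cough, culture_positive, discharge_ok, exposure_confirmed, followup_48h, hydration_advised, immunocompromised, o2_sat_low, observe_4h, rapid_test_pos} — 11 facts.

11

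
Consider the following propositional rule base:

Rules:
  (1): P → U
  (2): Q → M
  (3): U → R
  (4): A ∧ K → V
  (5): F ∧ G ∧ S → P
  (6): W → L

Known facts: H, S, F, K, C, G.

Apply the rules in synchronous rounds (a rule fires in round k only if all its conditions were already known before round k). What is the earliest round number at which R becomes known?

3

Round 1 fires (5), giving P.
Round 2 fires (1), giving U.
Round 3 fires (3), giving R.
R first appears in round 3.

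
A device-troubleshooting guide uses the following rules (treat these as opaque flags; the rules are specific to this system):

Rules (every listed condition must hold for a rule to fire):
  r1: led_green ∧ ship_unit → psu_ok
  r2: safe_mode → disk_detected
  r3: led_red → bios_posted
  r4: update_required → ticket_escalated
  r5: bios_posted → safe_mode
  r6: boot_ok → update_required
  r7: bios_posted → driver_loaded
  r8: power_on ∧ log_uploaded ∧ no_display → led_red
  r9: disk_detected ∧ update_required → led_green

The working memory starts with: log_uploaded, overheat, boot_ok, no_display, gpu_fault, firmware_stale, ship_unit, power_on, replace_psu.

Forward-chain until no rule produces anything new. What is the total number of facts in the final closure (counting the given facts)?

Round 1 — r6, r8, derive update_required, led_red.
Round 2 — r3, r4, derive bios_posted, ticket_escalated.
Round 3 — r5, r7, derive safe_mode, driver_loaded.
Round 4 — r2, derive disk_detected.
Round 5 — r9, derive led_green.
Round 6 — r1, derive psu_ok.
Closure: {bios_posted, boot_ok, disk_detected, driver_loaded, firmware_stale, gpu_fault, led_green, led_red, log_uploaded, no_display, overheat, power_on, psu_ok, replace_psu, safe_mode, ship_unit, ticket_escalated, update_required} — 18 facts.

18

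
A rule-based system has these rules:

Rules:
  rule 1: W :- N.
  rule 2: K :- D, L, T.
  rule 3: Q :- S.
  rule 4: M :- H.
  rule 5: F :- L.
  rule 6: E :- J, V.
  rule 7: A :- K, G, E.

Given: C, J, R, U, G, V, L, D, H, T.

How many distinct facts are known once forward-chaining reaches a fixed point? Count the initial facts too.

15

Round 1 fires rule 2, rule 4, rule 5, rule 6, giving K, M, F, E.
Round 2 fires rule 7, giving A.
Closure: {A, C, D, E, F, G, H, J, K, L, M, R, T, U, V} — 15 facts.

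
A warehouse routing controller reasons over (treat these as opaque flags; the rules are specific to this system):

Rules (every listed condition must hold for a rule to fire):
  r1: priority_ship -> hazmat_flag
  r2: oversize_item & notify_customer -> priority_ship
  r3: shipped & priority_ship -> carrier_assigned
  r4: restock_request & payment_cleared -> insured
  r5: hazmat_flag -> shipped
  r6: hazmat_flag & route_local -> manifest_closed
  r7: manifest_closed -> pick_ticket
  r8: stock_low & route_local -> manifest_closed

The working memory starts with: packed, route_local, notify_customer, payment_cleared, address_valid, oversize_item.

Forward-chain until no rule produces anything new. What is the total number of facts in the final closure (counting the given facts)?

12

Round 1 fires r2, giving priority_ship.
Round 2 fires r1, giving hazmat_flag.
Round 3 fires r5, r6, giving shipped, manifest_closed.
Round 4 fires r3, r7, giving carrier_assigned, pick_ticket.
Closure: {address_valid, carrier_assigned, hazmat_flag, manifest_closed, notify_customer, oversize_item, packed, payment_cleared, pick_ticket, priority_ship, route_local, shipped} — 12 facts.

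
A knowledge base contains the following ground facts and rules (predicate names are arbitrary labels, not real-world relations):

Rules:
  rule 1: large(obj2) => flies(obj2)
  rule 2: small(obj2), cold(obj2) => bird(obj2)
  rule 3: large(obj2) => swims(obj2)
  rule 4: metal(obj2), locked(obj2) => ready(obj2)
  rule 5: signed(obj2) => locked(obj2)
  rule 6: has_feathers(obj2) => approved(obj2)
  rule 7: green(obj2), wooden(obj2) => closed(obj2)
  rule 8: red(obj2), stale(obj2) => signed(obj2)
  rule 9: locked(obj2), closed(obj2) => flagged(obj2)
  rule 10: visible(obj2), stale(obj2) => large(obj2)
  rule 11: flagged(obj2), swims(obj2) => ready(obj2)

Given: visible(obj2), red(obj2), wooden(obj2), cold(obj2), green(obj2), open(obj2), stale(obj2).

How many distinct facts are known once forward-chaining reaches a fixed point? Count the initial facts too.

15

Round 1 fires rule 7, rule 8, rule 10, giving closed(obj2), signed(obj2), large(obj2).
Round 2 fires rule 1, rule 3, rule 5, giving flies(obj2), swims(obj2), locked(obj2).
Round 3 fires rule 9, giving flagged(obj2).
Round 4 fires rule 11, giving ready(obj2).
Closure: {closed(obj2), cold(obj2), flagged(obj2), flies(obj2), green(obj2), large(obj2), locked(obj2), open(obj2), ready(obj2), red(obj2), signed(obj2), stale(obj2), swims(obj2), visible(obj2), wooden(obj2)} — 15 facts.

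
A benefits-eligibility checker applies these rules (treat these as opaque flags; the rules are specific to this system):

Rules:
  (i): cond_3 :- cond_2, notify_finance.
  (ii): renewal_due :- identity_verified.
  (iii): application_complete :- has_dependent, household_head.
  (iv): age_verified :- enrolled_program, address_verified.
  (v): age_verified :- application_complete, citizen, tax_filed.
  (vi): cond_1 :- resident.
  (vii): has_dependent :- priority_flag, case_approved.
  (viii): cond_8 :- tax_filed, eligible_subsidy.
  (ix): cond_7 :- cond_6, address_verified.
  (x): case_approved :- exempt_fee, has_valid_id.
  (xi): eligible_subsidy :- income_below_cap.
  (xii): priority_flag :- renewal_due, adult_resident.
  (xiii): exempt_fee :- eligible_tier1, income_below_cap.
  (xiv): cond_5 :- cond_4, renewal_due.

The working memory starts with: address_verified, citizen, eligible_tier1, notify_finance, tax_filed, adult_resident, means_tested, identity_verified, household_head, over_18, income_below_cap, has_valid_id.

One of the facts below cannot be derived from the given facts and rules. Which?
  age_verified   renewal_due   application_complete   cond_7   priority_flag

[1] (ii) [renewal_due :- identity_verified.]; (xi) [eligible_subsidy :- income_below_cap.]; (xiii) [exempt_fee :- eligible_tier1, income_below_cap.]. ⇒ new: renewal_due, eligible_subsidy, exempt_fee.
[2] (viii) [cond_8 :- tax_filed, eligible_subsidy.]; (x) [case_approved :- exempt_fee, has_valid_id.]; (xii) [priority_flag :- renewal_due, adult_resident.]. ⇒ new: cond_8, case_approved, priority_flag.
[3] (vii) [has_dependent :- priority_flag, case_approved.]. ⇒ new: has_dependent.
[4] (iii) [application_complete :- has_dependent, household_head.]. ⇒ new: application_complete.
[5] (v) [age_verified :- application_complete, citizen, tax_filed.]. ⇒ new: age_verified.
Derived: age_verified (round 5), priority_flag (round 2), renewal_due (round 1), application_complete (round 4). cond_7 never appears in any round.

cond_7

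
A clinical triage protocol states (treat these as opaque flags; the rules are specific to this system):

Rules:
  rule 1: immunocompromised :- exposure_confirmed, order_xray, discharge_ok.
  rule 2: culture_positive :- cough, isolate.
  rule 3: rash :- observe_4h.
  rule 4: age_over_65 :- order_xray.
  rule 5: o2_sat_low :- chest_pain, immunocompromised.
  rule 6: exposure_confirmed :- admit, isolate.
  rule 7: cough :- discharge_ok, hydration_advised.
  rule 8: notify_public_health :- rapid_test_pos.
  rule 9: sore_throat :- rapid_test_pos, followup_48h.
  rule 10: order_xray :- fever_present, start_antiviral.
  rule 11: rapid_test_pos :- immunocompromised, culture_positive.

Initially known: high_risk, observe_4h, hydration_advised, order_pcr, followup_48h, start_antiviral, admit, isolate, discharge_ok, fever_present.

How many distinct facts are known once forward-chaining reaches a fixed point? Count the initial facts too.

20

Round 1 — rule 3, rule 6, rule 7, rule 10, derive rash, exposure_confirmed, cough, order_xray.
Round 2 — rule 1, rule 2, rule 4, derive immunocompromised, culture_positive, age_over_65.
Round 3 — rule 11, derive rapid_test_pos.
Round 4 — rule 8, rule 9, derive notify_public_health, sore_throat.
Closure: {admit, age_over_65, cough, culture_positive, discharge_ok, exposure_confirmed, fever_present, followup_48h, high_risk, hydration_advised, immunocompromised, isolate, notify_public_health, observe_4h, order_pcr, order_xray, rapid_test_pos, rash, sore_throat, start_antiviral} — 20 facts.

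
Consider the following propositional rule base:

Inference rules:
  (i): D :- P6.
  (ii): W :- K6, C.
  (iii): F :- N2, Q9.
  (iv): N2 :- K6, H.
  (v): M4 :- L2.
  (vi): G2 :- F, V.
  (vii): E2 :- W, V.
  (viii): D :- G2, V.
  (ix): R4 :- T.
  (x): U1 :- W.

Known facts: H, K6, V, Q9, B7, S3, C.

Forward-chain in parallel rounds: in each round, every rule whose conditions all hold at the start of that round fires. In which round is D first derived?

[1] (ii) [W :- K6, C.]; (iv) [N2 :- K6, H.]. ⇒ new: W, N2.
[2] (iii) [F :- N2, Q9.]; (vii) [E2 :- W, V.]; (x) [U1 :- W.]. ⇒ new: F, E2, U1.
[3] (vi) [G2 :- F, V.]. ⇒ new: G2.
[4] (viii) [D :- G2, V.]. ⇒ new: D.
D first appears in round 4.

4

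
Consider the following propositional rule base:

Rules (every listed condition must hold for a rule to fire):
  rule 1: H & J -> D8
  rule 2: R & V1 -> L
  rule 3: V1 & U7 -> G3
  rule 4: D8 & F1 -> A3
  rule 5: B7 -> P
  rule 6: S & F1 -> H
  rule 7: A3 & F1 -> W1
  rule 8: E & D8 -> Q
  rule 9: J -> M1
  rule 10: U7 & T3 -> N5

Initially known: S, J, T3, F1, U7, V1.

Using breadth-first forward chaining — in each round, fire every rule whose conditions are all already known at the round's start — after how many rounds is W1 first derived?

Round 1 — rule 3, rule 6, rule 9, rule 10, derive G3, H, M1, N5.
Round 2 — rule 1, derive D8.
Round 3 — rule 4, derive A3.
Round 4 — rule 7, derive W1.
W1 first appears in round 4.

4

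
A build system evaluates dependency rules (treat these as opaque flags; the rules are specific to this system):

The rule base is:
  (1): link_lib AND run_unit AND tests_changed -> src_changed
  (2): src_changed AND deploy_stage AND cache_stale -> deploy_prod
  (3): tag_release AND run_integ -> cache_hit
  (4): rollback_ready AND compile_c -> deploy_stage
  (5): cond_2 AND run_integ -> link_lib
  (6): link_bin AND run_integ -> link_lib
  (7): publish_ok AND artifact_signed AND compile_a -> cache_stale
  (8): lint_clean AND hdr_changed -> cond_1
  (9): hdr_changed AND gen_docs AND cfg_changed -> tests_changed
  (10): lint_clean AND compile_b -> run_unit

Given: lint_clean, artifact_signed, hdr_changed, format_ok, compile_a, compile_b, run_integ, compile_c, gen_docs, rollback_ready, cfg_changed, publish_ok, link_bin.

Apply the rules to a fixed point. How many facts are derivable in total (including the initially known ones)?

Round 1 — (4), (6), (7), (8), (9), (10), derive deploy_stage, link_lib, cache_stale, cond_1, tests_changed, run_unit.
Round 2 — (1), derive src_changed.
Round 3 — (2), derive deploy_prod.
Closure: {artifact_signed, cache_stale, cfg_changed, compile_a, compile_b, compile_c, cond_1, deploy_prod, deploy_stage, format_ok, gen_docs, hdr_changed, link_bin, link_lib, lint_clean, publish_ok, rollback_ready, run_integ, run_unit, src_changed, tests_changed} — 21 facts.

21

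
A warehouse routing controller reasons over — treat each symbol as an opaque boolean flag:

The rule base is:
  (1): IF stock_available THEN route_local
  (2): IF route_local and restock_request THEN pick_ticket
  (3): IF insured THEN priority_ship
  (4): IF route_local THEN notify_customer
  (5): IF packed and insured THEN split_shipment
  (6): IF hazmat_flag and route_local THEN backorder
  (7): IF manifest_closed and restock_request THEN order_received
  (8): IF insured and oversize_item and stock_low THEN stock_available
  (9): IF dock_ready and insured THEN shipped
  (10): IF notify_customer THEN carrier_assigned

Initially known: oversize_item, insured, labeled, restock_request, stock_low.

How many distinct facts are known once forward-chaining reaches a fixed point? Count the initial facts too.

Round 1 — (3), (8), derive priority_ship, stock_available.
Round 2 — (1), derive route_local.
Round 3 — (2), (4), derive pick_ticket, notify_customer.
Round 4 — (10), derive carrier_assigned.
Closure: {carrier_assigned, insured, labeled, notify_customer, oversize_item, pick_ticket, priority_ship, restock_request, route_local, stock_available, stock_low} — 11 facts.

11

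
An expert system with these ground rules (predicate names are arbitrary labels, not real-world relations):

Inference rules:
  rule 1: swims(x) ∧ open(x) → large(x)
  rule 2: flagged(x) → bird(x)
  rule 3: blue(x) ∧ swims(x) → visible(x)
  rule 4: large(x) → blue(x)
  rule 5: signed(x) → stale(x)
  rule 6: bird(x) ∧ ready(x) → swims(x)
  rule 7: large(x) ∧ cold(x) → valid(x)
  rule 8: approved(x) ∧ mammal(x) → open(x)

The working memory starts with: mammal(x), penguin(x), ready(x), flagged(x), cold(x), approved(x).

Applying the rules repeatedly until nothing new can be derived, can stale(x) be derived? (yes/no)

Round 1: rule 2 [flagged(x) → bird(x)]; rule 8 [approved(x) ∧ mammal(x) → open(x)]. New: bird(x), open(x).
Round 2: rule 6 [bird(x) ∧ ready(x) → swims(x)]. New: swims(x).
Round 3: rule 1 [swims(x) ∧ open(x) → large(x)]. New: large(x).
Round 4: rule 4 [large(x) → blue(x)]; rule 7 [large(x) ∧ cold(x) → valid(x)]. New: blue(x), valid(x).
Round 5: rule 3 [blue(x) ∧ swims(x) → visible(x)]. New: visible(x).
Fixed point reached. stale(x) is concluded only by rule 5; rule 5 needs signed(x) (never derived).

no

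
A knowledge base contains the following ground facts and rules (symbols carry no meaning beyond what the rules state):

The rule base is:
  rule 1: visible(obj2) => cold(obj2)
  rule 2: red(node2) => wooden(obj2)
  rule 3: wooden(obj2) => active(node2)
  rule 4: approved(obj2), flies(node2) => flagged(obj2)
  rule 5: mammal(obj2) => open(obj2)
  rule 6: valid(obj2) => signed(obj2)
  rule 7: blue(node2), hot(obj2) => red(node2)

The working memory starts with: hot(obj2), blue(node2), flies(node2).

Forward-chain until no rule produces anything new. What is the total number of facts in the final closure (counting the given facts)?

[1] rule 7 [blue(node2), hot(obj2) => red(node2)]. ⇒ new: red(node2).
[2] rule 2 [red(node2) => wooden(obj2)]. ⇒ new: wooden(obj2).
[3] rule 3 [wooden(obj2) => active(node2)]. ⇒ new: active(node2).
Closure: {active(node2), blue(node2), flies(node2), hot(obj2), red(node2), wooden(obj2)} — 6 facts.

6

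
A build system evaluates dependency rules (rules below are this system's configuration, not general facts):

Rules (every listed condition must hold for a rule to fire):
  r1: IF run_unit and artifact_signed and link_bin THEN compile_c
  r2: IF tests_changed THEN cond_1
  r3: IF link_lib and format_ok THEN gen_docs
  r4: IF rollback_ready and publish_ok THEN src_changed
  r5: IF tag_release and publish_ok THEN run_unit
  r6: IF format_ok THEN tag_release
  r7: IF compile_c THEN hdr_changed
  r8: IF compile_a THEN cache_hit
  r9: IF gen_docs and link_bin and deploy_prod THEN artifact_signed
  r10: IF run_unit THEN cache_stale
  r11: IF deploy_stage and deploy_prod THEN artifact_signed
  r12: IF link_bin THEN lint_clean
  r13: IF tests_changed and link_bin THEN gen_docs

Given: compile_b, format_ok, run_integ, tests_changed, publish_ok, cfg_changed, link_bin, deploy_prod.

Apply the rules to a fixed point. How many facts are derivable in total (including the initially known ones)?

Round 1: r2 [IF tests_changed THEN cond_1]; r6 [IF format_ok THEN tag_release]; r12 [IF link_bin THEN lint_clean]; r13 [IF tests_changed and link_bin THEN gen_docs]. New: cond_1, tag_release, lint_clean, gen_docs.
Round 2: r5 [IF tag_release and publish_ok THEN run_unit]; r9 [IF gen_docs and link_bin and deploy_prod THEN artifact_signed]. New: run_unit, artifact_signed.
Round 3: r1 [IF run_unit and artifact_signed and link_bin THEN compile_c]; r10 [IF run_unit THEN cache_stale]. New: compile_c, cache_stale.
Round 4: r7 [IF compile_c THEN hdr_changed]. New: hdr_changed.
Closure: {artifact_signed, cache_stale, cfg_changed, compile_b, compile_c, cond_1, deploy_prod, format_ok, gen_docs, hdr_changed, link_bin, lint_clean, publish_ok, run_integ, run_unit, tag_release, tests_changed} — 17 facts.

17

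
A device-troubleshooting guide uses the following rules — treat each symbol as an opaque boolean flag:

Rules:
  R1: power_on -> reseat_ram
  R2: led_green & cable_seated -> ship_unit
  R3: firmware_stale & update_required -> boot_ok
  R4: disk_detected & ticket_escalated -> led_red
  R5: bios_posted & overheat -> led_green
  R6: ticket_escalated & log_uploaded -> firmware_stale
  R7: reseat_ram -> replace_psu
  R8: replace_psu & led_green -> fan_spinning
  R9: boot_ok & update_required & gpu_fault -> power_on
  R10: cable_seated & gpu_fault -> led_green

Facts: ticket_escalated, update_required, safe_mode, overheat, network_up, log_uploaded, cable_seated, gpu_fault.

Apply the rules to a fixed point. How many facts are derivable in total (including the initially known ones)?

Round 1: R6 [ticket_escalated & log_uploaded -> firmware_stale]; R10 [cable_seated & gpu_fault -> led_green]. Adds firmware_stale, led_green.
Round 2: R2 [led_green & cable_seated -> ship_unit]; R3 [firmware_stale & update_required -> boot_ok]. Adds ship_unit, boot_ok.
Round 3: R9 [boot_ok & update_required & gpu_fault -> power_on]. Adds power_on.
Round 4: R1 [power_on -> reseat_ram]. Adds reseat_ram.
Round 5: R7 [reseat_ram -> replace_psu]. Adds replace_psu.
Round 6: R8 [replace_psu & led_green -> fan_spinning]. Adds fan_spinning.
Closure: {boot_ok, cable_seated, fan_spinning, firmware_stale, gpu_fault, led_green, log_uploaded, network_up, overheat, power_on, replace_psu, reseat_ram, safe_mode, ship_unit, ticket_escalated, update_required} — 16 facts.

16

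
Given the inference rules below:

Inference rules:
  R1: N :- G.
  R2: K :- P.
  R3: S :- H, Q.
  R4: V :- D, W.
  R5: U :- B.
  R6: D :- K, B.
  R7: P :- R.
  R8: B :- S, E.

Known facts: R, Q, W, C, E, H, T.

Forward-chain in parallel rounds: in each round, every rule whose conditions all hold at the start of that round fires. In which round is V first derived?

Round 1 fires R3, R7, giving S, P.
Round 2 fires R2, R8, giving K, B.
Round 3 fires R5, R6, giving U, D.
Round 4 fires R4, giving V.
V first appears in round 4.

4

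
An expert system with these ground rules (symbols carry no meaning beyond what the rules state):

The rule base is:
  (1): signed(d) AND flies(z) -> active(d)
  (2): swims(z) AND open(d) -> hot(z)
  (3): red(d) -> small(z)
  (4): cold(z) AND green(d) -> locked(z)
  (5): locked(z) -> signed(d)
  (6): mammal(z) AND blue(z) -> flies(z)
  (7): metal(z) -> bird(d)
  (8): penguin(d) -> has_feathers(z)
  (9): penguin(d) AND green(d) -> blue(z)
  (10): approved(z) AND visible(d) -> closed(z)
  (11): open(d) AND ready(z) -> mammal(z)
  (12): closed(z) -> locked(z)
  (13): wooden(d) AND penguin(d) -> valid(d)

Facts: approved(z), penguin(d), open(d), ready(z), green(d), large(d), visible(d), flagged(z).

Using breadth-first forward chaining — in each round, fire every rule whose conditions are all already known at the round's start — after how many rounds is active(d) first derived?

Round 1: (8) [penguin(d) -> has_feathers(z)]; (9) [penguin(d) AND green(d) -> blue(z)]; (10) [approved(z) AND visible(d) -> closed(z)]; (11) [open(d) AND ready(z) -> mammal(z)]. New: has_feathers(z), blue(z), closed(z), mammal(z).
Round 2: (6) [mammal(z) AND blue(z) -> flies(z)]; (12) [closed(z) -> locked(z)]. New: flies(z), locked(z).
Round 3: (5) [locked(z) -> signed(d)]. New: signed(d).
Round 4: (1) [signed(d) AND flies(z) -> active(d)]. New: active(d).
active(d) first appears in round 4.

4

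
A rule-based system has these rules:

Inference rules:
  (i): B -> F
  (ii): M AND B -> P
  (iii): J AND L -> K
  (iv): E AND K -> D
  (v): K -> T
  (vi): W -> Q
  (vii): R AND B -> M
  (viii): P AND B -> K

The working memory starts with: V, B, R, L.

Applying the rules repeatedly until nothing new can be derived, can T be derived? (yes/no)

Round 1: (i) [B -> F]; (vii) [R AND B -> M]. Adds F, M.
Round 2: (ii) [M AND B -> P]. Adds P.
Round 3: (viii) [P AND B -> K]. Adds K.
Round 4: (v) [K -> T]. Adds T.
T appears in round 4, so it is derivable.

yes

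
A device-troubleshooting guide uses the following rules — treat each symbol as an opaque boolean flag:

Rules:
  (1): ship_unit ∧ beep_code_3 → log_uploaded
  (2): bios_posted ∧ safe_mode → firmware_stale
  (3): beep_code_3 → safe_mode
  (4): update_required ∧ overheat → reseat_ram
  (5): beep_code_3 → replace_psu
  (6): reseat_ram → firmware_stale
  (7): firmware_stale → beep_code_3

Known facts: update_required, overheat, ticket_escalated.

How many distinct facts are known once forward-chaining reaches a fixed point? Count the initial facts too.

[1] (4) [update_required ∧ overheat → reseat_ram]. ⇒ new: reseat_ram.
[2] (6) [reseat_ram → firmware_stale]. ⇒ new: firmware_stale.
[3] (7) [firmware_stale → beep_code_3]. ⇒ new: beep_code_3.
[4] (3) [beep_code_3 → safe_mode]; (5) [beep_code_3 → replace_psu]. ⇒ new: safe_mode, replace_psu.
Closure: {beep_code_3, firmware_stale, overheat, replace_psu, reseat_ram, safe_mode, ticket_escalated, update_required} — 8 facts.

8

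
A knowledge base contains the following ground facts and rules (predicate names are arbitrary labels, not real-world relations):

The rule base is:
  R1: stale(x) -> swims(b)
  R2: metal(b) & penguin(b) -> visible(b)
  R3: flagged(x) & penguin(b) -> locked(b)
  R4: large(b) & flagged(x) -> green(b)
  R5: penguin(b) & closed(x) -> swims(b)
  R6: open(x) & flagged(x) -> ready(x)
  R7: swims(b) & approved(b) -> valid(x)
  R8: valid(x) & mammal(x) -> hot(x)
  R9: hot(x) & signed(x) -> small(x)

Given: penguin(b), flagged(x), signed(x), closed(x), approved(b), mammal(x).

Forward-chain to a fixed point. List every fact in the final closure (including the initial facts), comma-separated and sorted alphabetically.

Round 1: R3 [flagged(x) & penguin(b) -> locked(b)]; R5 [penguin(b) & closed(x) -> swims(b)]. New: locked(b), swims(b).
Round 2: R7 [swims(b) & approved(b) -> valid(x)]. New: valid(x).
Round 3: R8 [valid(x) & mammal(x) -> hot(x)]. New: hot(x).
Round 4: R9 [hot(x) & signed(x) -> small(x)]. New: small(x).

approved(b), closed(x), flagged(x), hot(x), locked(b), mammal(x), penguin(b), signed(x), small(x), swims(b), valid(x)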